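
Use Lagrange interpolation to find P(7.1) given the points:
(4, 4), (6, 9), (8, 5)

Lagrange interpolation formula:
P(x) = Σ yᵢ × Lᵢ(x)
where Lᵢ(x) = Π_{j≠i} (x - xⱼ)/(xᵢ - xⱼ)

L_0(7.1) = (7.1 - 6)/(4 - 6) × (7.1 - 8)/(4 - 8) = -0.123750
L_1(7.1) = (7.1 - 4)/(6 - 4) × (7.1 - 8)/(6 - 8) = 0.697500
L_2(7.1) = (7.1 - 4)/(8 - 4) × (7.1 - 6)/(8 - 6) = 0.426250

P(7.1) = 4×L_0(7.1) + 9×L_1(7.1) + 5×L_2(7.1)
P(7.1) = 7.913750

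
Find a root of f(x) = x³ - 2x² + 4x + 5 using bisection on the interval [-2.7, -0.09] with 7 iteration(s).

f(x) = x³ - 2x² + 4x + 5
Initial interval: [-2.7, -0.09]

Iteration 1:
  c_1 = (-2.700000 + (-0.090000))/2 = -1.395000
  f(c_1) = f(-1.395000) = -7.186755
  f(a) × f(c) ≥ 0, new interval: [-1.395000, -0.090000]
Iteration 2:
  c_2 = (-1.395000 + (-0.090000))/2 = -0.742500
  f(c_2) = f(-0.742500) = 0.518043
  f(a) × f(c) < 0, new interval: [-1.395000, -0.742500]
Iteration 3:
  c_3 = (-1.395000 + (-0.742500))/2 = -1.068750
  f(c_3) = f(-1.068750) = -2.780208
  f(a) × f(c) ≥ 0, new interval: [-1.068750, -0.742500]
Iteration 4:
  c_4 = (-1.068750 + (-0.742500))/2 = -0.905625
  f(c_4) = f(-0.905625) = -1.005568
  f(a) × f(c) ≥ 0, new interval: [-0.905625, -0.742500]
Iteration 5:
  c_5 = (-0.905625 + (-0.742500))/2 = -0.824063
  f(c_5) = f(-0.824063) = -0.214012
  f(a) × f(c) ≥ 0, new interval: [-0.824063, -0.742500]
Iteration 6:
  c_6 = (-0.824063 + (-0.742500))/2 = -0.783281
  f(c_6) = f(-0.783281) = 0.159250
  f(a) × f(c) < 0, new interval: [-0.824063, -0.783281]
Iteration 7:
  c_7 = (-0.824063 + (-0.783281))/2 = -0.803672
  f(c_7) = f(-0.803672) = -0.025547
  f(a) × f(c) ≥ 0, new interval: [-0.803672, -0.783281]

After 7 iteration(s), the approximation is c_7 = -0.803672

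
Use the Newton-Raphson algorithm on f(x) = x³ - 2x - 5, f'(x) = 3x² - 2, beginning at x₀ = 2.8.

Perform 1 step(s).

f(x) = x³ - 2x - 5
f'(x) = 3x² - 2
x₀ = 2.8

Newton-Raphson formula: x_{n+1} = x_n - f(x_n)/f'(x_n)

Iteration 1:
  f(2.800000) = 11.352000
  f'(2.800000) = 21.520000
  x_1 = 2.800000 - 11.352000/21.520000 = 2.272491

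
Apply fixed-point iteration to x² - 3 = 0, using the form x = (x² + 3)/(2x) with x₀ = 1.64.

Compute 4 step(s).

Equation: x² - 3 = 0
Fixed-point form: x = (x² + 3)/(2x)
x₀ = 1.64

x_1 = g(1.640000) = 1.734634
x_2 = g(1.734634) = 1.732053
x_3 = g(1.732053) = 1.732051
x_4 = g(1.732051) = 1.732051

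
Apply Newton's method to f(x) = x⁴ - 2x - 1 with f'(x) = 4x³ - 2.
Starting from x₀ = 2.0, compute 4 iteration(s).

f(x) = x⁴ - 2x - 1
f'(x) = 4x³ - 2
x₀ = 2.0

Newton-Raphson formula: x_{n+1} = x_n - f(x_n)/f'(x_n)

Iteration 1:
  f(2.000000) = 11.000000
  f'(2.000000) = 30.000000
  x_1 = 2.000000 - 11.000000/30.000000 = 1.633333
Iteration 2:
  f(1.633333) = 2.850372
  f'(1.633333) = 15.429481
  x_2 = 1.633333 - 2.850372/15.429481 = 1.448598
Iteration 3:
  f(1.448598) = 0.506238
  f'(1.448598) = 10.159160
  x_3 = 1.448598 - 0.506238/10.159160 = 1.398767
Iteration 4:
  f(1.398767) = 0.030553
  f'(1.398767) = 8.947032
  x_4 = 1.398767 - 0.030553/8.947032 = 1.395352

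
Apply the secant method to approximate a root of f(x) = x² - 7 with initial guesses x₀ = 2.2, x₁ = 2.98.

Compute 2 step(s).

f(x) = x² - 7
x₀ = 2.2, x₁ = 2.98

Secant formula: x_{n+1} = x_n - f(x_n)(x_n - x_{n-1})/(f(x_n) - f(x_{n-1}))

Iteration 1:
  f(2.200000) = -2.160000
  f(2.980000) = 1.880400
  x_2 = 2.980000 - 1.880400×(2.980000 - 2.200000)/(1.880400 - (-2.160000))
       = 2.616988
Iteration 2:
  f(2.980000) = 1.880400
  f(2.616988) = -0.151372
  x_3 = 2.616988 - (-0.151372)×(2.616988 - 2.980000)/(-0.151372 - 1.880400)
       = 2.644034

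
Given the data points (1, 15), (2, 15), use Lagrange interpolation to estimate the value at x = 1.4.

Lagrange interpolation formula:
P(x) = Σ yᵢ × Lᵢ(x)
where Lᵢ(x) = Π_{j≠i} (x - xⱼ)/(xᵢ - xⱼ)

L_0(1.4) = (1.4 - 2)/(1 - 2) = 0.600000
L_1(1.4) = (1.4 - 1)/(2 - 1) = 0.400000

P(1.4) = 15×L_0(1.4) + 15×L_1(1.4)
P(1.4) = 15.000000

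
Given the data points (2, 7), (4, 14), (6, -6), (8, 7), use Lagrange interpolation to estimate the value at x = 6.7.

Lagrange interpolation formula:
P(x) = Σ yᵢ × Lᵢ(x)
where Lᵢ(x) = Π_{j≠i} (x - xⱼ)/(xᵢ - xⱼ)

L_0(6.7) = (6.7 - 4)/(2 - 4) × (6.7 - 6)/(2 - 6) × (6.7 - 8)/(2 - 8) = 0.051188
L_1(6.7) = (6.7 - 2)/(4 - 2) × (6.7 - 6)/(4 - 6) × (6.7 - 8)/(4 - 8) = -0.267313
L_2(6.7) = (6.7 - 2)/(6 - 2) × (6.7 - 4)/(6 - 4) × (6.7 - 8)/(6 - 8) = 1.031062
L_3(6.7) = (6.7 - 2)/(8 - 2) × (6.7 - 4)/(8 - 4) × (6.7 - 6)/(8 - 6) = 0.185063

P(6.7) = 7×L_0(6.7) + 14×L_1(6.7) + (-6)×L_2(6.7) + 7×L_3(6.7)
P(6.7) = -8.275000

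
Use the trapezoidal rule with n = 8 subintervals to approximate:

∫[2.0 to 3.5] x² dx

f(x) = x²
a = 2.0, b = 3.5, n = 8
h = (b - a)/n = 0.187500

Trapezoidal rule: (h/2)[f(x₀) + 2f(x₁) + 2f(x₂) + ... + f(xₙ)]

x_0 = 2.0000, f(x_0) = 4.000000, coefficient = 1
x_1 = 2.1875, f(x_1) = 4.785156, coefficient = 2
x_2 = 2.3750, f(x_2) = 5.640625, coefficient = 2
x_3 = 2.5625, f(x_3) = 6.566406, coefficient = 2
x_4 = 2.7500, f(x_4) = 7.562500, coefficient = 2
x_5 = 2.9375, f(x_5) = 8.628906, coefficient = 2
x_6 = 3.1250, f(x_6) = 9.765625, coefficient = 2
x_7 = 3.3125, f(x_7) = 10.972656, coefficient = 2
x_8 = 3.5000, f(x_8) = 12.250000, coefficient = 1

I ≈ (0.187500/2) × 124.093750 = 11.633789
Exact value: 11.625000
Error: 0.008789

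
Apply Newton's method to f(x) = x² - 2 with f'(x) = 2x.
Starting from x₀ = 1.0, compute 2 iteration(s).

f(x) = x² - 2
f'(x) = 2x
x₀ = 1.0

Newton-Raphson formula: x_{n+1} = x_n - f(x_n)/f'(x_n)

Iteration 1:
  f(1.000000) = -1.000000
  f'(1.000000) = 2.000000
  x_1 = 1.000000 - (-1.000000)/2.000000 = 1.500000
Iteration 2:
  f(1.500000) = 0.250000
  f'(1.500000) = 3.000000
  x_2 = 1.500000 - 0.250000/3.000000 = 1.416667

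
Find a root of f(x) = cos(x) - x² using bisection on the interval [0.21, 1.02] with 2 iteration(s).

f(x) = cos(x) - x²
Initial interval: [0.21, 1.02]

Iteration 1:
  c_1 = (0.210000 + 1.020000)/2 = 0.615000
  f(c_1) = f(0.615000) = 0.438548
  f(a) × f(c) ≥ 0, new interval: [0.615000, 1.020000]
Iteration 2:
  c_2 = (0.615000 + 1.020000)/2 = 0.817500
  f(c_2) = f(0.817500) = 0.015741
  f(a) × f(c) ≥ 0, new interval: [0.817500, 1.020000]

After 2 iteration(s), the approximation is c_2 = 0.817500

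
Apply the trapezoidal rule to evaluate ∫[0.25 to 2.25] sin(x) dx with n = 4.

f(x) = sin(x)
a = 0.25, b = 2.25, n = 4
h = (b - a)/n = 0.500000

Trapezoidal rule: (h/2)[f(x₀) + 2f(x₁) + 2f(x₂) + ... + f(xₙ)]

x_0 = 0.2500, f(x_0) = 0.247404, coefficient = 1
x_1 = 0.7500, f(x_1) = 0.681639, coefficient = 2
x_2 = 1.2500, f(x_2) = 0.948985, coefficient = 2
x_3 = 1.7500, f(x_3) = 0.983986, coefficient = 2
x_4 = 2.2500, f(x_4) = 0.778073, coefficient = 1

I ≈ (0.500000/2) × 6.254696 = 1.563674
Exact value: 1.597086
Error: 0.033412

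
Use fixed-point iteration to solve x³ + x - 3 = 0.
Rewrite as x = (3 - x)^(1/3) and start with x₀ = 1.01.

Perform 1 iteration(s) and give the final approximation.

Equation: x³ + x - 3 = 0
Fixed-point form: x = (3 - x)^(1/3)
x₀ = 1.01

x_1 = g(1.010000) = 1.257818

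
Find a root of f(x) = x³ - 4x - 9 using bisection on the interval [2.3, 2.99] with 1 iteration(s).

f(x) = x³ - 4x - 9
Initial interval: [2.3, 2.99]

Iteration 1:
  c_1 = (2.300000 + 2.990000)/2 = 2.645000
  f(c_1) = f(2.645000) = -1.075514
  f(a) × f(c) ≥ 0, new interval: [2.645000, 2.990000]

After 1 iteration(s), the approximation is c_1 = 2.645000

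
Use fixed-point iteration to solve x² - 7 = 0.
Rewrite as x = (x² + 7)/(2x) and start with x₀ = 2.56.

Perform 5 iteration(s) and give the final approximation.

Equation: x² - 7 = 0
Fixed-point form: x = (x² + 7)/(2x)
x₀ = 2.56

x_1 = g(2.560000) = 2.647187
x_2 = g(2.647187) = 2.645752
x_3 = g(2.645752) = 2.645751
x_4 = g(2.645751) = 2.645751
x_5 = g(2.645751) = 2.645751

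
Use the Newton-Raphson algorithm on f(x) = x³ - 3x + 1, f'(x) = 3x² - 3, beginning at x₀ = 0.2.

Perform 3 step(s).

f(x) = x³ - 3x + 1
f'(x) = 3x² - 3
x₀ = 0.2

Newton-Raphson formula: x_{n+1} = x_n - f(x_n)/f'(x_n)

Iteration 1:
  f(0.200000) = 0.408000
  f'(0.200000) = -2.880000
  x_1 = 0.200000 - 0.408000/(-2.880000) = 0.341667
Iteration 2:
  f(0.341667) = 0.014885
  f'(0.341667) = -2.649792
  x_2 = 0.341667 - 0.014885/(-2.649792) = 0.347284
Iteration 3:
  f(0.347284) = 0.000033
  f'(0.347284) = -2.638181
  x_3 = 0.347284 - 0.000033/(-2.638181) = 0.347296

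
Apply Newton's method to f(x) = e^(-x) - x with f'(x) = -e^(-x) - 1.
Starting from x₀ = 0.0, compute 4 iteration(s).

f(x) = e^(-x) - x
f'(x) = -e^(-x) - 1
x₀ = 0.0

Newton-Raphson formula: x_{n+1} = x_n - f(x_n)/f'(x_n)

Iteration 1:
  f(0.000000) = 1.000000
  f'(0.000000) = -2.000000
  x_1 = 0.000000 - 1.000000/(-2.000000) = 0.500000
Iteration 2:
  f(0.500000) = 0.106531
  f'(0.500000) = -1.606531
  x_2 = 0.500000 - 0.106531/(-1.606531) = 0.566311
Iteration 3:
  f(0.566311) = 0.001305
  f'(0.566311) = -1.567616
  x_3 = 0.566311 - 0.001305/(-1.567616) = 0.567143
Iteration 4:
  f(0.567143) = 0.000000
  f'(0.567143) = -1.567143
  x_4 = 0.567143 - 0.000000/(-1.567143) = 0.567143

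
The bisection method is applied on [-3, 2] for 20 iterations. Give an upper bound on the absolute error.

Bisection error bound: |error| ≤ (b-a)/2^n
|error| ≤ (2 - (-3))/2^20 = 5/2^20
|error| ≤ 0.0000047684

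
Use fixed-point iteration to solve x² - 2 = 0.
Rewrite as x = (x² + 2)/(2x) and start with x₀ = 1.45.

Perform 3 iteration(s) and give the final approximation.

Equation: x² - 2 = 0
Fixed-point form: x = (x² + 2)/(2x)
x₀ = 1.45

x_1 = g(1.450000) = 1.414655
x_2 = g(1.414655) = 1.414214
x_3 = g(1.414214) = 1.414214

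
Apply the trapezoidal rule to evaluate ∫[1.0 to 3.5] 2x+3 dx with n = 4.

f(x) = 2x+3
a = 1.0, b = 3.5, n = 4
h = (b - a)/n = 0.625000

Trapezoidal rule: (h/2)[f(x₀) + 2f(x₁) + 2f(x₂) + ... + f(xₙ)]

x_0 = 1.0000, f(x_0) = 5.000000, coefficient = 1
x_1 = 1.6250, f(x_1) = 6.250000, coefficient = 2
x_2 = 2.2500, f(x_2) = 7.500000, coefficient = 2
x_3 = 2.8750, f(x_3) = 8.750000, coefficient = 2
x_4 = 3.5000, f(x_4) = 10.000000, coefficient = 1

I ≈ (0.625000/2) × 60.000000 = 18.750000
Exact value: 18.750000
Error: 0.000000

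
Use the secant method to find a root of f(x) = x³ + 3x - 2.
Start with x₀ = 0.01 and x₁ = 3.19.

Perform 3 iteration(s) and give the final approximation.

f(x) = x³ + 3x - 2
x₀ = 0.01, x₁ = 3.19

Secant formula: x_{n+1} = x_n - f(x_n)(x_n - x_{n-1})/(f(x_n) - f(x_{n-1}))

Iteration 1:
  f(0.010000) = -1.969999
  f(3.190000) = 40.031759
  x_2 = 3.190000 - 40.031759×(3.190000 - 0.010000)/(40.031759 - (-1.969999))
       = 0.159151
Iteration 2:
  f(3.190000) = 40.031759
  f(0.159151) = -1.518516
  x_3 = 0.159151 - (-1.518516)×(0.159151 - 3.190000)/(-1.518516 - 40.031759)
       = 0.269918
Iteration 3:
  f(0.159151) = -1.518516
  f(0.269918) = -1.170582
  x_4 = 0.269918 - (-1.170582)×(0.269918 - 0.159151)/(-1.170582 - (-1.518516))
       = 0.642579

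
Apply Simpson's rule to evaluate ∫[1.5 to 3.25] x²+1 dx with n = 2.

f(x) = x²+1
a = 1.5, b = 3.25, n = 2
h = (b - a)/n = 0.875000

Simpson's rule: (h/3)[f(x₀) + 4f(x₁) + 2f(x₂) + ... + f(xₙ)]

x_0 = 1.5000, f(x_0) = 3.250000, coefficient = 1
x_1 = 2.3750, f(x_1) = 6.640625, coefficient = 4
x_2 = 3.2500, f(x_2) = 11.562500, coefficient = 1

I ≈ (0.875000/3) × 41.375000 = 12.067708
Exact value: 12.067708
Error: 0.000000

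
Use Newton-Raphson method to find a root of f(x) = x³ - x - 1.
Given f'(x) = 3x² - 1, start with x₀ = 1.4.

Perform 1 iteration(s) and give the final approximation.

f(x) = x³ - x - 1
f'(x) = 3x² - 1
x₀ = 1.4

Newton-Raphson formula: x_{n+1} = x_n - f(x_n)/f'(x_n)

Iteration 1:
  f(1.400000) = 0.344000
  f'(1.400000) = 4.880000
  x_1 = 1.400000 - 0.344000/4.880000 = 1.329508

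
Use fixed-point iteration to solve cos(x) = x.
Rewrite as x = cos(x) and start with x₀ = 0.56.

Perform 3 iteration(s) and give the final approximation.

Equation: cos(x) = x
Fixed-point form: x = cos(x)
x₀ = 0.56

x_1 = g(0.560000) = 0.847255
x_2 = g(0.847255) = 0.662043
x_3 = g(0.662043) = 0.788738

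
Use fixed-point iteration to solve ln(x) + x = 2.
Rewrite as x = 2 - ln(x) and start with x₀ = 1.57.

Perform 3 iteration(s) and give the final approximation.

Equation: ln(x) + x = 2
Fixed-point form: x = 2 - ln(x)
x₀ = 1.57

x_1 = g(1.570000) = 1.548924
x_2 = g(1.548924) = 1.562439
x_3 = g(1.562439) = 1.553752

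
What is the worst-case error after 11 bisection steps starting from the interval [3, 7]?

Bisection error bound: |error| ≤ (b-a)/2^n
|error| ≤ (7 - 3)/2^11 = 4/2^11
|error| ≤ 0.0019531250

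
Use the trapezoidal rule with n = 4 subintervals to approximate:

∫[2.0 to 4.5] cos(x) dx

f(x) = cos(x)
a = 2.0, b = 4.5, n = 4
h = (b - a)/n = 0.625000

Trapezoidal rule: (h/2)[f(x₀) + 2f(x₁) + 2f(x₂) + ... + f(xₙ)]

x_0 = 2.0000, f(x_0) = -0.416147, coefficient = 1
x_1 = 2.6250, f(x_1) = -0.869507, coefficient = 2
x_2 = 3.2500, f(x_2) = -0.994130, coefficient = 2
x_3 = 3.8750, f(x_3) = -0.742898, coefficient = 2
x_4 = 4.5000, f(x_4) = -0.210796, coefficient = 1

I ≈ (0.625000/2) × -5.840012 = -1.825004
Exact value: -1.886828
Error: 0.061824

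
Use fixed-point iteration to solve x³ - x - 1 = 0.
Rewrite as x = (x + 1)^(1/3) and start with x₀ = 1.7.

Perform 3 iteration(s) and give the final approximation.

Equation: x³ - x - 1 = 0
Fixed-point form: x = (x + 1)^(1/3)
x₀ = 1.7

x_1 = g(1.700000) = 1.392477
x_2 = g(1.392477) = 1.337465
x_3 = g(1.337465) = 1.327135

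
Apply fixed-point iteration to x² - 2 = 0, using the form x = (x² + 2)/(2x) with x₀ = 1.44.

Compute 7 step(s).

Equation: x² - 2 = 0
Fixed-point form: x = (x² + 2)/(2x)
x₀ = 1.44

x_1 = g(1.440000) = 1.414444
x_2 = g(1.414444) = 1.414214
x_3 = g(1.414214) = 1.414214
x_4 = g(1.414214) = 1.414214
x_5 = g(1.414214) = 1.414214
x_6 = g(1.414214) = 1.414214
x_7 = g(1.414214) = 1.414214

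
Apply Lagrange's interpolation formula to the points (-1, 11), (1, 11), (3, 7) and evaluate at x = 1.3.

Lagrange interpolation formula:
P(x) = Σ yᵢ × Lᵢ(x)
where Lᵢ(x) = Π_{j≠i} (x - xⱼ)/(xᵢ - xⱼ)

L_0(1.3) = (1.3 - 1)/(-1 - 1) × (1.3 - 3)/(-1 - 3) = -0.063750
L_1(1.3) = (1.3 - (-1))/(1 - (-1)) × (1.3 - 3)/(1 - 3) = 0.977500
L_2(1.3) = (1.3 - (-1))/(3 - (-1)) × (1.3 - 1)/(3 - 1) = 0.086250

P(1.3) = 11×L_0(1.3) + 11×L_1(1.3) + 7×L_2(1.3)
P(1.3) = 10.655000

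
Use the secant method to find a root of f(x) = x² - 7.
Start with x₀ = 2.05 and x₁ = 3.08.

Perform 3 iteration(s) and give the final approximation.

f(x) = x² - 7
x₀ = 2.05, x₁ = 3.08

Secant formula: x_{n+1} = x_n - f(x_n)(x_n - x_{n-1})/(f(x_n) - f(x_{n-1}))

Iteration 1:
  f(2.050000) = -2.797500
  f(3.080000) = 2.486400
  x_2 = 3.080000 - 2.486400×(3.080000 - 2.050000)/(2.486400 - (-2.797500))
       = 2.595322
Iteration 2:
  f(3.080000) = 2.486400
  f(2.595322) = -0.264306
  x_3 = 2.595322 - (-0.264306)×(2.595322 - 3.080000)/(-0.264306 - 2.486400)
       = 2.641893
Iteration 3:
  f(2.595322) = -0.264306
  f(2.641893) = -0.020403
  x_4 = 2.641893 - (-0.020403)×(2.641893 - 2.595322)/(-0.020403 - (-0.264306))
       = 2.645788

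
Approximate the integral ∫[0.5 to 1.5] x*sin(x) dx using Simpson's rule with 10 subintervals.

f(x) = x*sin(x)
a = 0.5, b = 1.5, n = 10
h = (b - a)/n = 0.100000

Simpson's rule: (h/3)[f(x₀) + 4f(x₁) + 2f(x₂) + ... + f(xₙ)]

x_0 = 0.5000, f(x_0) = 0.239713, coefficient = 1
x_1 = 0.6000, f(x_1) = 0.338785, coefficient = 4
x_2 = 0.7000, f(x_2) = 0.450952, coefficient = 2
x_3 = 0.8000, f(x_3) = 0.573885, coefficient = 4
x_4 = 0.9000, f(x_4) = 0.704994, coefficient = 2
x_5 = 1.0000, f(x_5) = 0.841471, coefficient = 4
x_6 = 1.1000, f(x_6) = 0.980328, coefficient = 2
x_7 = 1.2000, f(x_7) = 1.118447, coefficient = 4
x_8 = 1.3000, f(x_8) = 1.252626, coefficient = 2
x_9 = 1.4000, f(x_9) = 1.379630, coefficient = 4
x_10 = 1.5000, f(x_10) = 1.496242, coefficient = 1

I ≈ (0.100000/3) × 25.522627 = 0.850754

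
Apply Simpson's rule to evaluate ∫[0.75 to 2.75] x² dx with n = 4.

f(x) = x²
a = 0.75, b = 2.75, n = 4
h = (b - a)/n = 0.500000

Simpson's rule: (h/3)[f(x₀) + 4f(x₁) + 2f(x₂) + ... + f(xₙ)]

x_0 = 0.7500, f(x_0) = 0.562500, coefficient = 1
x_1 = 1.2500, f(x_1) = 1.562500, coefficient = 4
x_2 = 1.7500, f(x_2) = 3.062500, coefficient = 2
x_3 = 2.2500, f(x_3) = 5.062500, coefficient = 4
x_4 = 2.7500, f(x_4) = 7.562500, coefficient = 1

I ≈ (0.500000/3) × 40.750000 = 6.791667
Exact value: 6.791667
Error: 0.000000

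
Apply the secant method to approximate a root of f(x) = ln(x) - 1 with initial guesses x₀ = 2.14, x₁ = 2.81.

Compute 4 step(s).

f(x) = ln(x) - 1
x₀ = 2.14, x₁ = 2.81

Secant formula: x_{n+1} = x_n - f(x_n)(x_n - x_{n-1})/(f(x_n) - f(x_{n-1}))

Iteration 1:
  f(2.140000) = -0.239194
  f(2.810000) = 0.033184
  x_2 = 2.810000 - 0.033184×(2.810000 - 2.140000)/(0.033184 - (-0.239194))
       = 2.728372
Iteration 2:
  f(2.810000) = 0.033184
  f(2.728372) = 0.003705
  x_3 = 2.728372 - 0.003705×(2.728372 - 2.810000)/(0.003705 - 0.033184)
       = 2.718113
Iteration 3:
  f(2.728372) = 0.003705
  f(2.718113) = -0.000062
  x_4 = 2.718113 - (-0.000062)×(2.718113 - 2.728372)/(-0.000062 - 0.003705)
       = 2.718282
Iteration 4:
  f(2.718113) = -0.000062
  f(2.718282) = 0.000000
  x_5 = 2.718282 - 0.000000×(2.718282 - 2.718113)/(0.000000 - (-0.000062))
       = 2.718282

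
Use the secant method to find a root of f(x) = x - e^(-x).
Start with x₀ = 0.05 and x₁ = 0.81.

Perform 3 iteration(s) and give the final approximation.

f(x) = x - e^(-x)
x₀ = 0.05, x₁ = 0.81

Secant formula: x_{n+1} = x_n - f(x_n)(x_n - x_{n-1})/(f(x_n) - f(x_{n-1}))

Iteration 1:
  f(0.050000) = -0.901229
  f(0.810000) = 0.365142
  x_2 = 0.810000 - 0.365142×(0.810000 - 0.050000)/(0.365142 - (-0.901229))
       = 0.590864
Iteration 2:
  f(0.810000) = 0.365142
  f(0.590864) = 0.037015
  x_3 = 0.590864 - 0.037015×(0.590864 - 0.810000)/(0.037015 - 0.365142)
       = 0.566144
Iteration 3:
  f(0.590864) = 0.037015
  f(0.566144) = -0.001567
  x_4 = 0.566144 - (-0.001567)×(0.566144 - 0.590864)/(-0.001567 - 0.037015)
       = 0.567148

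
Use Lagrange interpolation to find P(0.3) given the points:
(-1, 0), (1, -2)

Lagrange interpolation formula:
P(x) = Σ yᵢ × Lᵢ(x)
where Lᵢ(x) = Π_{j≠i} (x - xⱼ)/(xᵢ - xⱼ)

L_0(0.3) = (0.3 - 1)/(-1 - 1) = 0.350000
L_1(0.3) = (0.3 - (-1))/(1 - (-1)) = 0.650000

P(0.3) = 0×L_0(0.3) + (-2)×L_1(0.3)
P(0.3) = -1.300000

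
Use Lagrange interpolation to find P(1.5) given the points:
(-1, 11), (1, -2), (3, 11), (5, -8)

Lagrange interpolation formula:
P(x) = Σ yᵢ × Lᵢ(x)
where Lᵢ(x) = Π_{j≠i} (x - xⱼ)/(xᵢ - xⱼ)

L_0(1.5) = (1.5 - 1)/(-1 - 1) × (1.5 - 3)/(-1 - 3) × (1.5 - 5)/(-1 - 5) = -0.054688
L_1(1.5) = (1.5 - (-1))/(1 - (-1)) × (1.5 - 3)/(1 - 3) × (1.5 - 5)/(1 - 5) = 0.820312
L_2(1.5) = (1.5 - (-1))/(3 - (-1)) × (1.5 - 1)/(3 - 1) × (1.5 - 5)/(3 - 5) = 0.273438
L_3(1.5) = (1.5 - (-1))/(5 - (-1)) × (1.5 - 1)/(5 - 1) × (1.5 - 3)/(5 - 3) = -0.039062

P(1.5) = 11×L_0(1.5) + (-2)×L_1(1.5) + 11×L_2(1.5) + (-8)×L_3(1.5)
P(1.5) = 1.078125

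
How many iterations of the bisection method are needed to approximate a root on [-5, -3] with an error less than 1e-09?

We need (b-a)/2^n ≤ 1e-09
(-3 - (-5))/2^n ≤ 1e-09
2/2^n ≤ 1e-09
2^n ≥ 2000000000
n ≥ log₂(2000000000) = 30.90
n ≥ 31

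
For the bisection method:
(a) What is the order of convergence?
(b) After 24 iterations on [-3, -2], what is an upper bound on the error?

(a) Bisection has linear (order 1) convergence; the error is halved each step.

(b) Error bound = (b-a)/2^n = (-2 - (-3))/2^{24}
    = 1/2^{24}

(a) 1 (linear); (b) error ≤ 5.96e-08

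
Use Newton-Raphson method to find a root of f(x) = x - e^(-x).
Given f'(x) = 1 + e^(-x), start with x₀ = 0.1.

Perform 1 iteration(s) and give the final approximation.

f(x) = x - e^(-x)
f'(x) = 1 + e^(-x)
x₀ = 0.1

Newton-Raphson formula: x_{n+1} = x_n - f(x_n)/f'(x_n)

Iteration 1:
  f(0.100000) = -0.804837
  f'(0.100000) = 1.904837
  x_1 = 0.100000 - (-0.804837)/1.904837 = 0.522523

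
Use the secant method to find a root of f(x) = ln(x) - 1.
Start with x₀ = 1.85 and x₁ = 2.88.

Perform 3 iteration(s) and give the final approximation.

f(x) = ln(x) - 1
x₀ = 1.85, x₁ = 2.88

Secant formula: x_{n+1} = x_n - f(x_n)(x_n - x_{n-1})/(f(x_n) - f(x_{n-1}))

Iteration 1:
  f(1.850000) = -0.384814
  f(2.880000) = 0.057790
  x_2 = 2.880000 - 0.057790×(2.880000 - 1.850000)/(0.057790 - (-0.384814))
       = 2.745514
Iteration 2:
  f(2.880000) = 0.057790
  f(2.745514) = 0.009968
  x_3 = 2.745514 - 0.009968×(2.745514 - 2.880000)/(0.009968 - 0.057790)
       = 2.717481
Iteration 3:
  f(2.745514) = 0.009968
  f(2.717481) = -0.000295
  x_4 = 2.717481 - (-0.000295)×(2.717481 - 2.745514)/(-0.000295 - 0.009968)
       = 2.718286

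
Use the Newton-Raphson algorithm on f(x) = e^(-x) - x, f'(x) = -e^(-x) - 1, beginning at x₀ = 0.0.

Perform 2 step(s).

f(x) = e^(-x) - x
f'(x) = -e^(-x) - 1
x₀ = 0.0

Newton-Raphson formula: x_{n+1} = x_n - f(x_n)/f'(x_n)

Iteration 1:
  f(0.000000) = 1.000000
  f'(0.000000) = -2.000000
  x_1 = 0.000000 - 1.000000/(-2.000000) = 0.500000
Iteration 2:
  f(0.500000) = 0.106531
  f'(0.500000) = -1.606531
  x_2 = 0.500000 - 0.106531/(-1.606531) = 0.566311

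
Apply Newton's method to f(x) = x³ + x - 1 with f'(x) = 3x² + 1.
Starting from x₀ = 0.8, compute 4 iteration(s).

f(x) = x³ + x - 1
f'(x) = 3x² + 1
x₀ = 0.8

Newton-Raphson formula: x_{n+1} = x_n - f(x_n)/f'(x_n)

Iteration 1:
  f(0.800000) = 0.312000
  f'(0.800000) = 2.920000
  x_1 = 0.800000 - 0.312000/2.920000 = 0.693151
Iteration 2:
  f(0.693151) = 0.026180
  f'(0.693151) = 2.441374
  x_2 = 0.693151 - 0.026180/2.441374 = 0.682427
Iteration 3:
  f(0.682427) = 0.000238
  f'(0.682427) = 2.397120
  x_3 = 0.682427 - 0.000238/2.397120 = 0.682328
Iteration 4:
  f(0.682328) = 0.000000
  f'(0.682328) = 2.396714
  x_4 = 0.682328 - 0.000000/2.396714 = 0.682328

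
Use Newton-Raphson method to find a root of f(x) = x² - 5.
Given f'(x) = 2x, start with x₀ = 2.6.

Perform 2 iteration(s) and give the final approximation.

f(x) = x² - 5
f'(x) = 2x
x₀ = 2.6

Newton-Raphson formula: x_{n+1} = x_n - f(x_n)/f'(x_n)

Iteration 1:
  f(2.600000) = 1.760000
  f'(2.600000) = 5.200000
  x_1 = 2.600000 - 1.760000/5.200000 = 2.261538
Iteration 2:
  f(2.261538) = 0.114556
  f'(2.261538) = 4.523077
  x_2 = 2.261538 - 0.114556/4.523077 = 2.236211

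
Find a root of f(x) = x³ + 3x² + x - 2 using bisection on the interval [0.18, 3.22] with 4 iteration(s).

f(x) = x³ + 3x² + x - 2
Initial interval: [0.18, 3.22]

Iteration 1:
  c_1 = (0.180000 + 3.220000)/2 = 1.700000
  f(c_1) = f(1.700000) = 13.283000
  f(a) × f(c) < 0, new interval: [0.180000, 1.700000]
Iteration 2:
  c_2 = (0.180000 + 1.700000)/2 = 0.940000
  f(c_2) = f(0.940000) = 2.421384
  f(a) × f(c) < 0, new interval: [0.180000, 0.940000]
Iteration 3:
  c_3 = (0.180000 + 0.940000)/2 = 0.560000
  f(c_3) = f(0.560000) = -0.323584
  f(a) × f(c) ≥ 0, new interval: [0.560000, 0.940000]
Iteration 4:
  c_4 = (0.560000 + 0.940000)/2 = 0.750000
  f(c_4) = f(0.750000) = 0.859375
  f(a) × f(c) < 0, new interval: [0.560000, 0.750000]

After 4 iteration(s), the approximation is c_4 = 0.750000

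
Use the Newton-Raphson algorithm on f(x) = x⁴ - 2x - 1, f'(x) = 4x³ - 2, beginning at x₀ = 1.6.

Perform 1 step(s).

f(x) = x⁴ - 2x - 1
f'(x) = 4x³ - 2
x₀ = 1.6

Newton-Raphson formula: x_{n+1} = x_n - f(x_n)/f'(x_n)

Iteration 1:
  f(1.600000) = 2.353600
  f'(1.600000) = 14.384000
  x_1 = 1.600000 - 2.353600/14.384000 = 1.436374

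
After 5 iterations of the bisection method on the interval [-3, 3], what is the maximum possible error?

Bisection error bound: |error| ≤ (b-a)/2^n
|error| ≤ (3 - (-3))/2^5 = 6/2^5
|error| ≤ 0.1875000000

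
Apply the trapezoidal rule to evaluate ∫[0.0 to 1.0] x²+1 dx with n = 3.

f(x) = x²+1
a = 0.0, b = 1.0, n = 3
h = (b - a)/n = 0.333333

Trapezoidal rule: (h/2)[f(x₀) + 2f(x₁) + 2f(x₂) + ... + f(xₙ)]

x_0 = 0.0000, f(x_0) = 1.000000, coefficient = 1
x_1 = 0.3333, f(x_1) = 1.111111, coefficient = 2
x_2 = 0.6667, f(x_2) = 1.444444, coefficient = 2
x_3 = 1.0000, f(x_3) = 2.000000, coefficient = 1

I ≈ (0.333333/2) × 8.111111 = 1.351852
Exact value: 1.333333
Error: 0.018519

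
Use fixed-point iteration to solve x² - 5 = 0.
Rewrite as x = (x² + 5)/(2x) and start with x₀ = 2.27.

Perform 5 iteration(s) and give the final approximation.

Equation: x² - 5 = 0
Fixed-point form: x = (x² + 5)/(2x)
x₀ = 2.27

x_1 = g(2.270000) = 2.236322
x_2 = g(2.236322) = 2.236068
x_3 = g(2.236068) = 2.236068
x_4 = g(2.236068) = 2.236068
x_5 = g(2.236068) = 2.236068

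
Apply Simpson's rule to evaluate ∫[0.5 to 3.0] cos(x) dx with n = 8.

f(x) = cos(x)
a = 0.5, b = 3.0, n = 8
h = (b - a)/n = 0.312500

Simpson's rule: (h/3)[f(x₀) + 4f(x₁) + 2f(x₂) + ... + f(xₙ)]

x_0 = 0.5000, f(x_0) = 0.877583, coefficient = 1
x_1 = 0.8125, f(x_1) = 0.687686, coefficient = 4
x_2 = 1.1250, f(x_2) = 0.431177, coefficient = 2
x_3 = 1.4375, f(x_3) = 0.132902, coefficient = 4
x_4 = 1.7500, f(x_4) = -0.178246, coefficient = 2
x_5 = 2.0625, f(x_5) = -0.472128, coefficient = 4
x_6 = 2.3750, f(x_6) = -0.720278, coefficient = 2
x_7 = 2.6875, f(x_7) = -0.898659, coefficient = 4
x_8 = 3.0000, f(x_8) = -0.989992, coefficient = 1

I ≈ (0.312500/3) × -3.247907 = -0.338324
Exact value: -0.338306
Error: 0.000018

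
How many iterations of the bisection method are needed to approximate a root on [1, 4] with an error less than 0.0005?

We need (b-a)/2^n ≤ 0.0005
(4 - 1)/2^n ≤ 0.0005
3/2^n ≤ 0.0005
2^n ≥ 6000
n ≥ log₂(6000) = 12.55
n ≥ 13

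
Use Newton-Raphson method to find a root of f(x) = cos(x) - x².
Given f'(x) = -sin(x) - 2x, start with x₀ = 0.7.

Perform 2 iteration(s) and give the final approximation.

f(x) = cos(x) - x²
f'(x) = -sin(x) - 2x
x₀ = 0.7

Newton-Raphson formula: x_{n+1} = x_n - f(x_n)/f'(x_n)

Iteration 1:
  f(0.700000) = 0.274842
  f'(0.700000) = -2.044218
  x_1 = 0.700000 - 0.274842/(-2.044218) = 0.834449
Iteration 2:
  f(0.834449) = -0.024718
  f'(0.834449) = -2.409823
  x_2 = 0.834449 - (-0.024718)/(-2.409823) = 0.824191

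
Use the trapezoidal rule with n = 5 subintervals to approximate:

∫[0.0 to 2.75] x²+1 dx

f(x) = x²+1
a = 0.0, b = 2.75, n = 5
h = (b - a)/n = 0.550000

Trapezoidal rule: (h/2)[f(x₀) + 2f(x₁) + 2f(x₂) + ... + f(xₙ)]

x_0 = 0.0000, f(x_0) = 1.000000, coefficient = 1
x_1 = 0.5500, f(x_1) = 1.302500, coefficient = 2
x_2 = 1.1000, f(x_2) = 2.210000, coefficient = 2
x_3 = 1.6500, f(x_3) = 3.722500, coefficient = 2
x_4 = 2.2000, f(x_4) = 5.840000, coefficient = 2
x_5 = 2.7500, f(x_5) = 8.562500, coefficient = 1

I ≈ (0.550000/2) × 35.712500 = 9.820938
Exact value: 9.682292
Error: 0.138646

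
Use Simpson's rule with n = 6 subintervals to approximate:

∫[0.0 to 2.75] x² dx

f(x) = x²
a = 0.0, b = 2.75, n = 6
h = (b - a)/n = 0.458333

Simpson's rule: (h/3)[f(x₀) + 4f(x₁) + 2f(x₂) + ... + f(xₙ)]

x_0 = 0.0000, f(x_0) = 0.000000, coefficient = 1
x_1 = 0.4583, f(x_1) = 0.210069, coefficient = 4
x_2 = 0.9167, f(x_2) = 0.840278, coefficient = 2
x_3 = 1.3750, f(x_3) = 1.890625, coefficient = 4
x_4 = 1.8333, f(x_4) = 3.361111, coefficient = 2
x_5 = 2.2917, f(x_5) = 5.251736, coefficient = 4
x_6 = 2.7500, f(x_6) = 7.562500, coefficient = 1

I ≈ (0.458333/3) × 45.375000 = 6.932292
Exact value: 6.932292
Error: 0.000000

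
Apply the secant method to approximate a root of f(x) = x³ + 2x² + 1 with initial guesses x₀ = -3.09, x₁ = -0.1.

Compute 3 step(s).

f(x) = x³ + 2x² + 1
x₀ = -3.09, x₁ = -0.1

Secant formula: x_{n+1} = x_n - f(x_n)(x_n - x_{n-1})/(f(x_n) - f(x_{n-1}))

Iteration 1:
  f(-3.090000) = -9.407429
  f(-0.100000) = 1.019000
  x_2 = -0.100000 - 1.019000×(-0.100000 - (-3.090000))/(1.019000 - (-9.407429))
       = -0.392220
Iteration 2:
  f(-0.100000) = 1.019000
  f(-0.392220) = 1.247335
  x_3 = -0.392220 - 1.247335×(-0.392220 - (-0.100000))/(1.247335 - 1.019000)
       = 1.204101
Iteration 3:
  f(-0.392220) = 1.247335
  f(1.204101) = 5.645493
  x_4 = 1.204101 - 5.645493×(1.204101 - (-0.392220))/(5.645493 - 1.247335)
       = -0.844943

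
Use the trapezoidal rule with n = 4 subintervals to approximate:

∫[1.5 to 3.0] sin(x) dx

f(x) = sin(x)
a = 1.5, b = 3.0, n = 4
h = (b - a)/n = 0.375000

Trapezoidal rule: (h/2)[f(x₀) + 2f(x₁) + 2f(x₂) + ... + f(xₙ)]

x_0 = 1.5000, f(x_0) = 0.997495, coefficient = 1
x_1 = 1.8750, f(x_1) = 0.954086, coefficient = 2
x_2 = 2.2500, f(x_2) = 0.778073, coefficient = 2
x_3 = 2.6250, f(x_3) = 0.493920, coefficient = 2
x_4 = 3.0000, f(x_4) = 0.141120, coefficient = 1

I ≈ (0.375000/2) × 5.590774 = 1.048270
Exact value: 1.060730
Error: 0.012460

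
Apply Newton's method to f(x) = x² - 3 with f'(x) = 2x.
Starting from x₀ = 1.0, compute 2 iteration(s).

f(x) = x² - 3
f'(x) = 2x
x₀ = 1.0

Newton-Raphson formula: x_{n+1} = x_n - f(x_n)/f'(x_n)

Iteration 1:
  f(1.000000) = -2.000000
  f'(1.000000) = 2.000000
  x_1 = 1.000000 - (-2.000000)/2.000000 = 2.000000
Iteration 2:
  f(2.000000) = 1.000000
  f'(2.000000) = 4.000000
  x_2 = 2.000000 - 1.000000/4.000000 = 1.750000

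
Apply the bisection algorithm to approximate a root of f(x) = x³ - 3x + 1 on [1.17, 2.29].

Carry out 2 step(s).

f(x) = x³ - 3x + 1
Initial interval: [1.17, 2.29]

Iteration 1:
  c_1 = (1.170000 + 2.290000)/2 = 1.730000
  f(c_1) = f(1.730000) = 0.987717
  f(a) × f(c) < 0, new interval: [1.170000, 1.730000]
Iteration 2:
  c_2 = (1.170000 + 1.730000)/2 = 1.450000
  f(c_2) = f(1.450000) = -0.301375
  f(a) × f(c) ≥ 0, new interval: [1.450000, 1.730000]

After 2 iteration(s), the approximation is c_2 = 1.450000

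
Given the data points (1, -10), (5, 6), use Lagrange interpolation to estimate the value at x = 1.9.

Lagrange interpolation formula:
P(x) = Σ yᵢ × Lᵢ(x)
where Lᵢ(x) = Π_{j≠i} (x - xⱼ)/(xᵢ - xⱼ)

L_0(1.9) = (1.9 - 5)/(1 - 5) = 0.775000
L_1(1.9) = (1.9 - 1)/(5 - 1) = 0.225000

P(1.9) = (-10)×L_0(1.9) + 6×L_1(1.9)
P(1.9) = -6.400000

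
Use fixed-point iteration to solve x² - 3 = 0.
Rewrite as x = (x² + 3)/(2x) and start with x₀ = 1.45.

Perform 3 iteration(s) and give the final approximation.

Equation: x² - 3 = 0
Fixed-point form: x = (x² + 3)/(2x)
x₀ = 1.45

x_1 = g(1.450000) = 1.759483
x_2 = g(1.759483) = 1.732265
x_3 = g(1.732265) = 1.732051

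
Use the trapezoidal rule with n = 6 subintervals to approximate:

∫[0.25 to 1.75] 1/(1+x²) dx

f(x) = 1/(1+x²)
a = 0.25, b = 1.75, n = 6
h = (b - a)/n = 0.250000

Trapezoidal rule: (h/2)[f(x₀) + 2f(x₁) + 2f(x₂) + ... + f(xₙ)]

x_0 = 0.2500, f(x_0) = 0.941176, coefficient = 1
x_1 = 0.5000, f(x_1) = 0.800000, coefficient = 2
x_2 = 0.7500, f(x_2) = 0.640000, coefficient = 2
x_3 = 1.0000, f(x_3) = 0.500000, coefficient = 2
x_4 = 1.2500, f(x_4) = 0.390244, coefficient = 2
x_5 = 1.5000, f(x_5) = 0.307692, coefficient = 2
x_6 = 1.7500, f(x_6) = 0.246154, coefficient = 1

I ≈ (0.250000/2) × 6.463203 = 0.807900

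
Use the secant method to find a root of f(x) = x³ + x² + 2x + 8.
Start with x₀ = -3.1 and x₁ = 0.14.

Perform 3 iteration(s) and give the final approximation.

f(x) = x³ + x² + 2x + 8
x₀ = -3.1, x₁ = 0.14

Secant formula: x_{n+1} = x_n - f(x_n)(x_n - x_{n-1})/(f(x_n) - f(x_{n-1}))

Iteration 1:
  f(-3.100000) = -18.381000
  f(0.140000) = 8.302344
  x_2 = 0.140000 - 8.302344×(0.140000 - (-3.100000))/(8.302344 - (-18.381000))
       = -0.868104
Iteration 2:
  f(0.140000) = 8.302344
  f(-0.868104) = 6.363189
  x_3 = -0.868104 - 6.363189×(-0.868104 - 0.140000)/(6.363189 - 8.302344)
       = -4.176121
Iteration 3:
  f(-0.868104) = 6.363189
  f(-4.176121) = -55.743739
  x_4 = -4.176121 - (-55.743739)×(-4.176121 - (-0.868104))/(-55.743739 - 6.363189)
       = -1.207028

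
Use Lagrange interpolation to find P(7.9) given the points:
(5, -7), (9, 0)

Lagrange interpolation formula:
P(x) = Σ yᵢ × Lᵢ(x)
where Lᵢ(x) = Π_{j≠i} (x - xⱼ)/(xᵢ - xⱼ)

L_0(7.9) = (7.9 - 9)/(5 - 9) = 0.275000
L_1(7.9) = (7.9 - 5)/(9 - 5) = 0.725000

P(7.9) = (-7)×L_0(7.9) + 0×L_1(7.9)
P(7.9) = -1.925000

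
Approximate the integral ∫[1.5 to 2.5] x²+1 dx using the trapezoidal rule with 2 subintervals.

f(x) = x²+1
a = 1.5, b = 2.5, n = 2
h = (b - a)/n = 0.500000

Trapezoidal rule: (h/2)[f(x₀) + 2f(x₁) + 2f(x₂) + ... + f(xₙ)]

x_0 = 1.5000, f(x_0) = 3.250000, coefficient = 1
x_1 = 2.0000, f(x_1) = 5.000000, coefficient = 2
x_2 = 2.5000, f(x_2) = 7.250000, coefficient = 1

I ≈ (0.500000/2) × 20.500000 = 5.125000
Exact value: 5.083333
Error: 0.041667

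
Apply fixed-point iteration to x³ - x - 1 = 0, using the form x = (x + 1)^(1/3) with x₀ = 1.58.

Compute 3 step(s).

Equation: x³ - x - 1 = 0
Fixed-point form: x = (x + 1)^(1/3)
x₀ = 1.58

x_1 = g(1.580000) = 1.371534
x_2 = g(1.371534) = 1.333551
x_3 = g(1.333551) = 1.326394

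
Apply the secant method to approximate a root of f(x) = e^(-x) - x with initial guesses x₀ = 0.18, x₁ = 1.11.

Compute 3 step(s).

f(x) = e^(-x) - x
x₀ = 0.18, x₁ = 1.11

Secant formula: x_{n+1} = x_n - f(x_n)(x_n - x_{n-1})/(f(x_n) - f(x_{n-1}))

Iteration 1:
  f(0.180000) = 0.655270
  f(1.110000) = -0.780441
  x_2 = 1.110000 - (-0.780441)×(1.110000 - 0.180000)/(-0.780441 - 0.655270)
       = 0.604460
Iteration 2:
  f(1.110000) = -0.780441
  f(0.604460) = -0.058090
  x_3 = 0.604460 - (-0.058090)×(0.604460 - 1.110000)/(-0.058090 - (-0.780441))
       = 0.563805
Iteration 3:
  f(0.604460) = -0.058090
  f(0.563805) = 0.005235
  x_4 = 0.563805 - 0.005235×(0.563805 - 0.604460)/(0.005235 - (-0.058090))
       = 0.567166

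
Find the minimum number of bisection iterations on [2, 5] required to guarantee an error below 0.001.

We need (b-a)/2^n ≤ 0.001
(5 - 2)/2^n ≤ 0.001
3/2^n ≤ 0.001
2^n ≥ 3000
n ≥ log₂(3000) = 11.55
n ≥ 12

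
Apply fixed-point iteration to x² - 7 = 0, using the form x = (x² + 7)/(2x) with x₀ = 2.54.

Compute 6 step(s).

Equation: x² - 7 = 0
Fixed-point form: x = (x² + 7)/(2x)
x₀ = 2.54

x_1 = g(2.540000) = 2.647953
x_2 = g(2.647953) = 2.645752
x_3 = g(2.645752) = 2.645751
x_4 = g(2.645751) = 2.645751
x_5 = g(2.645751) = 2.645751
x_6 = g(2.645751) = 2.645751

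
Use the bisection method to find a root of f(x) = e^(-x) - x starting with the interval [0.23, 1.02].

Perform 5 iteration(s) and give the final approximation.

f(x) = e^(-x) - x
Initial interval: [0.23, 1.02]

Iteration 1:
  c_1 = (0.230000 + 1.020000)/2 = 0.625000
  f(c_1) = f(0.625000) = -0.089739
  f(a) × f(c) < 0, new interval: [0.230000, 0.625000]
Iteration 2:
  c_2 = (0.230000 + 0.625000)/2 = 0.427500
  f(c_2) = f(0.427500) = 0.224637
  f(a) × f(c) ≥ 0, new interval: [0.427500, 0.625000]
Iteration 3:
  c_3 = (0.427500 + 0.625000)/2 = 0.526250
  f(c_3) = f(0.526250) = 0.064566
  f(a) × f(c) ≥ 0, new interval: [0.526250, 0.625000]
Iteration 4:
  c_4 = (0.526250 + 0.625000)/2 = 0.575625
  f(c_4) = f(0.575625) = -0.013272
  f(a) × f(c) < 0, new interval: [0.526250, 0.575625]
Iteration 5:
  c_5 = (0.526250 + 0.575625)/2 = 0.550938
  f(c_5) = f(0.550938) = 0.025472
  f(a) × f(c) ≥ 0, new interval: [0.550938, 0.575625]

After 5 iteration(s), the approximation is c_5 = 0.550938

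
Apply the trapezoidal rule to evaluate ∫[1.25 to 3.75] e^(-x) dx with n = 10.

f(x) = e^(-x)
a = 1.25, b = 3.75, n = 10
h = (b - a)/n = 0.250000

Trapezoidal rule: (h/2)[f(x₀) + 2f(x₁) + 2f(x₂) + ... + f(xₙ)]

x_0 = 1.2500, f(x_0) = 0.286505, coefficient = 1
x_1 = 1.5000, f(x_1) = 0.223130, coefficient = 2
x_2 = 1.7500, f(x_2) = 0.173774, coefficient = 2
x_3 = 2.0000, f(x_3) = 0.135335, coefficient = 2
x_4 = 2.2500, f(x_4) = 0.105399, coefficient = 2
x_5 = 2.5000, f(x_5) = 0.082085, coefficient = 2
x_6 = 2.7500, f(x_6) = 0.063928, coefficient = 2
x_7 = 3.0000, f(x_7) = 0.049787, coefficient = 2
x_8 = 3.2500, f(x_8) = 0.038774, coefficient = 2
x_9 = 3.5000, f(x_9) = 0.030197, coefficient = 2
x_10 = 3.7500, f(x_10) = 0.023518, coefficient = 1

I ≈ (0.250000/2) × 2.114843 = 0.264355
Exact value: 0.262987
Error: 0.001368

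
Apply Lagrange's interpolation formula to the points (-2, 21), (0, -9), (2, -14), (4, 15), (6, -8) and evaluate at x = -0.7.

Lagrange interpolation formula:
P(x) = Σ yᵢ × Lᵢ(x)
where Lᵢ(x) = Π_{j≠i} (x - xⱼ)/(xᵢ - xⱼ)

L_0(-0.7) = (-0.7 - 0)/(-2 - 0) × (-0.7 - 2)/(-2 - 2) × (-0.7 - 4)/(-2 - 4) × (-0.7 - 6)/(-2 - 6) = 0.154990
L_1(-0.7) = (-0.7 - (-2))/(0 - (-2)) × (-0.7 - 2)/(0 - 2) × (-0.7 - 4)/(0 - 4) × (-0.7 - 6)/(0 - 6) = 1.151353
L_2(-0.7) = (-0.7 - (-2))/(2 - (-2)) × (-0.7 - 0)/(2 - 0) × (-0.7 - 4)/(2 - 4) × (-0.7 - 6)/(2 - 6) = -0.447748
L_3(-0.7) = (-0.7 - (-2))/(4 - (-2)) × (-0.7 - 0)/(4 - 0) × (-0.7 - 2)/(4 - 2) × (-0.7 - 6)/(4 - 6) = 0.171478
L_4(-0.7) = (-0.7 - (-2))/(6 - (-2)) × (-0.7 - 0)/(6 - 0) × (-0.7 - 2)/(6 - 2) × (-0.7 - 4)/(6 - 4) = -0.030073

P(-0.7) = 21×L_0(-0.7) + (-9)×L_1(-0.7) + (-14)×L_2(-0.7) + 15×L_3(-0.7) + (-8)×L_4(-0.7)
P(-0.7) = 1.973840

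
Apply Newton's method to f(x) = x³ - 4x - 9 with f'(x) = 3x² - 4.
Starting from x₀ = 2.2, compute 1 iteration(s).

f(x) = x³ - 4x - 9
f'(x) = 3x² - 4
x₀ = 2.2

Newton-Raphson formula: x_{n+1} = x_n - f(x_n)/f'(x_n)

Iteration 1:
  f(2.200000) = -7.152000
  f'(2.200000) = 10.520000
  x_1 = 2.200000 - (-7.152000)/10.520000 = 2.879848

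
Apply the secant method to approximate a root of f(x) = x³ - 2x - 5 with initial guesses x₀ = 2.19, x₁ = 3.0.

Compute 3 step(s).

f(x) = x³ - 2x - 5
x₀ = 2.19, x₁ = 3.0

Secant formula: x_{n+1} = x_n - f(x_n)(x_n - x_{n-1})/(f(x_n) - f(x_{n-1}))

Iteration 1:
  f(2.190000) = 1.123459
  f(3.000000) = 16.000000
  x_2 = 3.000000 - 16.000000×(3.000000 - 2.190000)/(16.000000 - 1.123459)
       = 2.128830
Iteration 2:
  f(3.000000) = 16.000000
  f(2.128830) = 0.390018
  x_3 = 2.128830 - 0.390018×(2.128830 - 3.000000)/(0.390018 - 16.000000)
       = 2.107063
Iteration 3:
  f(2.128830) = 0.390018
  f(2.107063) = 0.140637
  x_4 = 2.107063 - 0.140637×(2.107063 - 2.128830)/(0.140637 - 0.390018)
       = 2.094788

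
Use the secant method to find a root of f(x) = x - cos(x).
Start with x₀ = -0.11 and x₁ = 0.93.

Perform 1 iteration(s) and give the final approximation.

f(x) = x - cos(x)
x₀ = -0.11, x₁ = 0.93

Secant formula: x_{n+1} = x_n - f(x_n)(x_n - x_{n-1})/(f(x_n) - f(x_{n-1}))

Iteration 1:
  f(-0.110000) = -1.103956
  f(0.930000) = 0.332166
  x_2 = 0.930000 - 0.332166×(0.930000 - (-0.110000))/(0.332166 - (-1.103956))
       = 0.689455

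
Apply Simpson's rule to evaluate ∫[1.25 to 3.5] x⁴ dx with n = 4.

f(x) = x⁴
a = 1.25, b = 3.5, n = 4
h = (b - a)/n = 0.562500

Simpson's rule: (h/3)[f(x₀) + 4f(x₁) + 2f(x₂) + ... + f(xₙ)]

x_0 = 1.2500, f(x_0) = 2.441406, coefficient = 1
x_1 = 1.8125, f(x_1) = 10.792252, coefficient = 4
x_2 = 2.3750, f(x_2) = 31.816650, coefficient = 2
x_3 = 2.9375, f(x_3) = 74.458023, coefficient = 4
x_4 = 3.5000, f(x_4) = 150.062500, coefficient = 1

I ≈ (0.562500/3) × 557.138306 = 104.463432
Exact value: 104.433398
Error: 0.030034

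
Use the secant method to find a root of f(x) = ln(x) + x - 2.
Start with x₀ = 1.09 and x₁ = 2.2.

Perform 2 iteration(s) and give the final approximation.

f(x) = ln(x) + x - 2
x₀ = 1.09, x₁ = 2.2

Secant formula: x_{n+1} = x_n - f(x_n)(x_n - x_{n-1})/(f(x_n) - f(x_{n-1}))

Iteration 1:
  f(1.090000) = -0.823822
  f(2.200000) = 0.988457
  x_2 = 2.200000 - 0.988457×(2.200000 - 1.090000)/(0.988457 - (-0.823822))
       = 1.594581
Iteration 2:
  f(2.200000) = 0.988457
  f(1.594581) = 0.061193
  x_3 = 1.594581 - 0.061193×(1.594581 - 2.200000)/(0.061193 - 0.988457)
       = 1.554628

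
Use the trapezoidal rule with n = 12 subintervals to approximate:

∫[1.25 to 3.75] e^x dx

f(x) = e^x
a = 1.25, b = 3.75, n = 12
h = (b - a)/n = 0.208333

Trapezoidal rule: (h/2)[f(x₀) + 2f(x₁) + 2f(x₂) + ... + f(xₙ)]

x_0 = 1.2500, f(x_0) = 3.490343, coefficient = 1
x_1 = 1.4583, f(x_1) = 4.298789, coefficient = 2
x_2 = 1.6667, f(x_2) = 5.294490, coefficient = 2
x_3 = 1.8750, f(x_3) = 6.520819, coefficient = 2
x_4 = 2.0833, f(x_4) = 8.031195, coefficient = 2
x_5 = 2.2917, f(x_5) = 9.891410, coefficient = 2
x_6 = 2.5000, f(x_6) = 12.182494, coefficient = 2
x_7 = 2.7083, f(x_7) = 15.004248, coefficient = 2
x_8 = 2.9167, f(x_8) = 18.479586, coefficient = 2
x_9 = 3.1250, f(x_9) = 22.759895, coefficient = 2
x_10 = 3.3333, f(x_10) = 28.031625, coefficient = 2
x_11 = 3.5417, f(x_11) = 34.524412, coefficient = 2
x_12 = 3.7500, f(x_12) = 42.521082, coefficient = 1

I ≈ (0.208333/2) × 376.049349 = 39.171807
Exact value: 39.030739
Error: 0.141068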